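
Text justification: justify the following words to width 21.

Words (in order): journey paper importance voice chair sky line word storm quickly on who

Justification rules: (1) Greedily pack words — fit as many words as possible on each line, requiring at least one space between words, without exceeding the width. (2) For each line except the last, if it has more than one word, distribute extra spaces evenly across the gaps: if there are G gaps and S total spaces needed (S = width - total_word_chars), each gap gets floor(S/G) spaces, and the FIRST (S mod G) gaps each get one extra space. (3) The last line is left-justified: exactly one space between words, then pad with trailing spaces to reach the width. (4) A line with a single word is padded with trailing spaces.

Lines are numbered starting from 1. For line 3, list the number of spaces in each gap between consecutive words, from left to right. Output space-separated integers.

Answer: 2 2 1

Derivation:
Line 1: ['journey', 'paper'] (min_width=13, slack=8)
Line 2: ['importance', 'voice'] (min_width=16, slack=5)
Line 3: ['chair', 'sky', 'line', 'word'] (min_width=19, slack=2)
Line 4: ['storm', 'quickly', 'on', 'who'] (min_width=20, slack=1)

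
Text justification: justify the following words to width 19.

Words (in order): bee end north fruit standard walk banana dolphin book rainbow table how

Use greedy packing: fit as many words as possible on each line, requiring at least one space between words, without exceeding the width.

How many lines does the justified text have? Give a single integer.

Line 1: ['bee', 'end', 'north', 'fruit'] (min_width=19, slack=0)
Line 2: ['standard', 'walk'] (min_width=13, slack=6)
Line 3: ['banana', 'dolphin', 'book'] (min_width=19, slack=0)
Line 4: ['rainbow', 'table', 'how'] (min_width=17, slack=2)
Total lines: 4

Answer: 4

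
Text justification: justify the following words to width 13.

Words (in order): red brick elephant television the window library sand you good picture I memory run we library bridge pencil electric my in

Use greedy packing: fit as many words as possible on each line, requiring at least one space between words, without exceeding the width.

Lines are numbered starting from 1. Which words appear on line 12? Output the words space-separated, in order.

Line 1: ['red', 'brick'] (min_width=9, slack=4)
Line 2: ['elephant'] (min_width=8, slack=5)
Line 3: ['television'] (min_width=10, slack=3)
Line 4: ['the', 'window'] (min_width=10, slack=3)
Line 5: ['library', 'sand'] (min_width=12, slack=1)
Line 6: ['you', 'good'] (min_width=8, slack=5)
Line 7: ['picture', 'I'] (min_width=9, slack=4)
Line 8: ['memory', 'run', 'we'] (min_width=13, slack=0)
Line 9: ['library'] (min_width=7, slack=6)
Line 10: ['bridge', 'pencil'] (min_width=13, slack=0)
Line 11: ['electric', 'my'] (min_width=11, slack=2)
Line 12: ['in'] (min_width=2, slack=11)

Answer: in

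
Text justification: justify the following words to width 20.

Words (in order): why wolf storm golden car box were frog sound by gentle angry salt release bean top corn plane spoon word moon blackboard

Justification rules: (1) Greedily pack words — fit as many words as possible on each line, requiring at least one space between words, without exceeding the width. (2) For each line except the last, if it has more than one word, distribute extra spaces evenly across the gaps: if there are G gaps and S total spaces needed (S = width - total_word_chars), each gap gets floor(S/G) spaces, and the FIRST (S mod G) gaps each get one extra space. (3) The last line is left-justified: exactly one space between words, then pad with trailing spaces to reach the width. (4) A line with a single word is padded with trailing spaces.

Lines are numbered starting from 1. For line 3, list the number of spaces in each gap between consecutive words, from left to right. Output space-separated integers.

Answer: 1 1 1

Derivation:
Line 1: ['why', 'wolf', 'storm'] (min_width=14, slack=6)
Line 2: ['golden', 'car', 'box', 'were'] (min_width=19, slack=1)
Line 3: ['frog', 'sound', 'by', 'gentle'] (min_width=20, slack=0)
Line 4: ['angry', 'salt', 'release'] (min_width=18, slack=2)
Line 5: ['bean', 'top', 'corn', 'plane'] (min_width=19, slack=1)
Line 6: ['spoon', 'word', 'moon'] (min_width=15, slack=5)
Line 7: ['blackboard'] (min_width=10, slack=10)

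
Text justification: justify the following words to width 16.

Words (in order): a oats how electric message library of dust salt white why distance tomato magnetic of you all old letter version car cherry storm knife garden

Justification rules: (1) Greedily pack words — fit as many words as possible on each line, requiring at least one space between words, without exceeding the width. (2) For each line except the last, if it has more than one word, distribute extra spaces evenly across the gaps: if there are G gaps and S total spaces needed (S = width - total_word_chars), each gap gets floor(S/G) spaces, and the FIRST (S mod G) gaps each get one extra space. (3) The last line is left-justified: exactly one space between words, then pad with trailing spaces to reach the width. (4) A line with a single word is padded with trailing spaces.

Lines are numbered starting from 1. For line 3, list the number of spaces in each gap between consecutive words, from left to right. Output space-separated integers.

Line 1: ['a', 'oats', 'how'] (min_width=10, slack=6)
Line 2: ['electric', 'message'] (min_width=16, slack=0)
Line 3: ['library', 'of', 'dust'] (min_width=15, slack=1)
Line 4: ['salt', 'white', 'why'] (min_width=14, slack=2)
Line 5: ['distance', 'tomato'] (min_width=15, slack=1)
Line 6: ['magnetic', 'of', 'you'] (min_width=15, slack=1)
Line 7: ['all', 'old', 'letter'] (min_width=14, slack=2)
Line 8: ['version', 'car'] (min_width=11, slack=5)
Line 9: ['cherry', 'storm'] (min_width=12, slack=4)
Line 10: ['knife', 'garden'] (min_width=12, slack=4)

Answer: 2 1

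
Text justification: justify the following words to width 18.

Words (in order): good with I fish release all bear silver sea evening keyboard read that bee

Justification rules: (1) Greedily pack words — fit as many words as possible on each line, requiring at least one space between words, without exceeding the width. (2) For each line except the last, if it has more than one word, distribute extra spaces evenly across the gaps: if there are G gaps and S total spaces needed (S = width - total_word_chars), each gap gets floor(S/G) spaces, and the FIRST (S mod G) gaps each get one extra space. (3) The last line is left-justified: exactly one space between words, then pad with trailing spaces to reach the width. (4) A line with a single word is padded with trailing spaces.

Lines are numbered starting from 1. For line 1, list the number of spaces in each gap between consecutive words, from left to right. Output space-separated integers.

Answer: 2 2 1

Derivation:
Line 1: ['good', 'with', 'I', 'fish'] (min_width=16, slack=2)
Line 2: ['release', 'all', 'bear'] (min_width=16, slack=2)
Line 3: ['silver', 'sea', 'evening'] (min_width=18, slack=0)
Line 4: ['keyboard', 'read', 'that'] (min_width=18, slack=0)
Line 5: ['bee'] (min_width=3, slack=15)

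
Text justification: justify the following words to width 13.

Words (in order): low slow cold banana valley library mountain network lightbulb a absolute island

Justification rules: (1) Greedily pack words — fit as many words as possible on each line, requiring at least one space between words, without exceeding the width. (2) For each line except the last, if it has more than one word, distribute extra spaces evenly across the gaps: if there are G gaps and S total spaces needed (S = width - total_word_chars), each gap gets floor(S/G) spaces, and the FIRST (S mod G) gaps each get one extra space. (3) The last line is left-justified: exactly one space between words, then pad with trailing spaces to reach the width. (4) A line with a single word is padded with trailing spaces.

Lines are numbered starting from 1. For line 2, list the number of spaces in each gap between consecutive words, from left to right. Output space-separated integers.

Answer: 1

Derivation:
Line 1: ['low', 'slow', 'cold'] (min_width=13, slack=0)
Line 2: ['banana', 'valley'] (min_width=13, slack=0)
Line 3: ['library'] (min_width=7, slack=6)
Line 4: ['mountain'] (min_width=8, slack=5)
Line 5: ['network'] (min_width=7, slack=6)
Line 6: ['lightbulb', 'a'] (min_width=11, slack=2)
Line 7: ['absolute'] (min_width=8, slack=5)
Line 8: ['island'] (min_width=6, slack=7)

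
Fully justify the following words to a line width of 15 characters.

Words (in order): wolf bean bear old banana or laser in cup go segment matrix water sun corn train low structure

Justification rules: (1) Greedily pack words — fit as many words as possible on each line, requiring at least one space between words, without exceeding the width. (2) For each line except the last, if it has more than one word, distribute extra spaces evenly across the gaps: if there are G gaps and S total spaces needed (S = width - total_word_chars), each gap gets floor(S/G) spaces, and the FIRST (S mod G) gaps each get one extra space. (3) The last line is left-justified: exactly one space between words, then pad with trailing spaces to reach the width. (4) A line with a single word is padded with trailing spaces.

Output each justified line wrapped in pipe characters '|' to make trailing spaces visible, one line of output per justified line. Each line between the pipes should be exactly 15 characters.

Line 1: ['wolf', 'bean', 'bear'] (min_width=14, slack=1)
Line 2: ['old', 'banana', 'or'] (min_width=13, slack=2)
Line 3: ['laser', 'in', 'cup', 'go'] (min_width=15, slack=0)
Line 4: ['segment', 'matrix'] (min_width=14, slack=1)
Line 5: ['water', 'sun', 'corn'] (min_width=14, slack=1)
Line 6: ['train', 'low'] (min_width=9, slack=6)
Line 7: ['structure'] (min_width=9, slack=6)

Answer: |wolf  bean bear|
|old  banana  or|
|laser in cup go|
|segment  matrix|
|water  sun corn|
|train       low|
|structure      |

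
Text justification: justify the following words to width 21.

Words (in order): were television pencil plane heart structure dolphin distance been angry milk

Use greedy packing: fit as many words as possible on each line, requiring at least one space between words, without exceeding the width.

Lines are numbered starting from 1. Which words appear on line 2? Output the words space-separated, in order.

Answer: pencil plane heart

Derivation:
Line 1: ['were', 'television'] (min_width=15, slack=6)
Line 2: ['pencil', 'plane', 'heart'] (min_width=18, slack=3)
Line 3: ['structure', 'dolphin'] (min_width=17, slack=4)
Line 4: ['distance', 'been', 'angry'] (min_width=19, slack=2)
Line 5: ['milk'] (min_width=4, slack=17)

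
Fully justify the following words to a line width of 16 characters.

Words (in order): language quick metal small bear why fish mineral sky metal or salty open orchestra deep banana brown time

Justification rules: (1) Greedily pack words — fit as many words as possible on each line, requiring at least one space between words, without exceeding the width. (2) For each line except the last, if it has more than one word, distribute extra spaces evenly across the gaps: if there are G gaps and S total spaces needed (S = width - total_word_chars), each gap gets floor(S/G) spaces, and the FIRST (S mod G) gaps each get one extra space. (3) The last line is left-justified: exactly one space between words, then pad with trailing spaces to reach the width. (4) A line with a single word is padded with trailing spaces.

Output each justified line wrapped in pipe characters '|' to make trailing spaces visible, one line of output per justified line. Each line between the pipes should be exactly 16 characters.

Line 1: ['language', 'quick'] (min_width=14, slack=2)
Line 2: ['metal', 'small', 'bear'] (min_width=16, slack=0)
Line 3: ['why', 'fish', 'mineral'] (min_width=16, slack=0)
Line 4: ['sky', 'metal', 'or'] (min_width=12, slack=4)
Line 5: ['salty', 'open'] (min_width=10, slack=6)
Line 6: ['orchestra', 'deep'] (min_width=14, slack=2)
Line 7: ['banana', 'brown'] (min_width=12, slack=4)
Line 8: ['time'] (min_width=4, slack=12)

Answer: |language   quick|
|metal small bear|
|why fish mineral|
|sky   metal   or|
|salty       open|
|orchestra   deep|
|banana     brown|
|time            |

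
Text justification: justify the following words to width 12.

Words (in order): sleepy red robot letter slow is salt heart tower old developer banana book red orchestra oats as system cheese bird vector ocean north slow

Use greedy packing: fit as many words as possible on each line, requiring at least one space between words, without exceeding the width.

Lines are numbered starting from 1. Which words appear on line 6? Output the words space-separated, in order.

Line 1: ['sleepy', 'red'] (min_width=10, slack=2)
Line 2: ['robot', 'letter'] (min_width=12, slack=0)
Line 3: ['slow', 'is', 'salt'] (min_width=12, slack=0)
Line 4: ['heart', 'tower'] (min_width=11, slack=1)
Line 5: ['old'] (min_width=3, slack=9)
Line 6: ['developer'] (min_width=9, slack=3)
Line 7: ['banana', 'book'] (min_width=11, slack=1)
Line 8: ['red'] (min_width=3, slack=9)
Line 9: ['orchestra'] (min_width=9, slack=3)
Line 10: ['oats', 'as'] (min_width=7, slack=5)
Line 11: ['system'] (min_width=6, slack=6)
Line 12: ['cheese', 'bird'] (min_width=11, slack=1)
Line 13: ['vector', 'ocean'] (min_width=12, slack=0)
Line 14: ['north', 'slow'] (min_width=10, slack=2)

Answer: developer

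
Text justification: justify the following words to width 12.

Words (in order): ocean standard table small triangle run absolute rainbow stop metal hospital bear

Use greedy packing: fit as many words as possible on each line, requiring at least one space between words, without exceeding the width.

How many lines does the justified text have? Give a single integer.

Answer: 9

Derivation:
Line 1: ['ocean'] (min_width=5, slack=7)
Line 2: ['standard'] (min_width=8, slack=4)
Line 3: ['table', 'small'] (min_width=11, slack=1)
Line 4: ['triangle', 'run'] (min_width=12, slack=0)
Line 5: ['absolute'] (min_width=8, slack=4)
Line 6: ['rainbow', 'stop'] (min_width=12, slack=0)
Line 7: ['metal'] (min_width=5, slack=7)
Line 8: ['hospital'] (min_width=8, slack=4)
Line 9: ['bear'] (min_width=4, slack=8)
Total lines: 9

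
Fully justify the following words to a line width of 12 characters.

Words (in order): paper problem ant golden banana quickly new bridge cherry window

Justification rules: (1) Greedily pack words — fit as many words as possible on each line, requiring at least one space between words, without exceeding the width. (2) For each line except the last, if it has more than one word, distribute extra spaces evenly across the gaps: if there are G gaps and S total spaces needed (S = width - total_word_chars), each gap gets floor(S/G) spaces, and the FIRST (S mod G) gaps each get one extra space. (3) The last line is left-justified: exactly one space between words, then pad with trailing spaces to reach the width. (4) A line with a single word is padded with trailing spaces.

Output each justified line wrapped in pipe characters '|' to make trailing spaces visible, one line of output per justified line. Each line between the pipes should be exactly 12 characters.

Answer: |paper       |
|problem  ant|
|golden      |
|banana      |
|quickly  new|
|bridge      |
|cherry      |
|window      |

Derivation:
Line 1: ['paper'] (min_width=5, slack=7)
Line 2: ['problem', 'ant'] (min_width=11, slack=1)
Line 3: ['golden'] (min_width=6, slack=6)
Line 4: ['banana'] (min_width=6, slack=6)
Line 5: ['quickly', 'new'] (min_width=11, slack=1)
Line 6: ['bridge'] (min_width=6, slack=6)
Line 7: ['cherry'] (min_width=6, slack=6)
Line 8: ['window'] (min_width=6, slack=6)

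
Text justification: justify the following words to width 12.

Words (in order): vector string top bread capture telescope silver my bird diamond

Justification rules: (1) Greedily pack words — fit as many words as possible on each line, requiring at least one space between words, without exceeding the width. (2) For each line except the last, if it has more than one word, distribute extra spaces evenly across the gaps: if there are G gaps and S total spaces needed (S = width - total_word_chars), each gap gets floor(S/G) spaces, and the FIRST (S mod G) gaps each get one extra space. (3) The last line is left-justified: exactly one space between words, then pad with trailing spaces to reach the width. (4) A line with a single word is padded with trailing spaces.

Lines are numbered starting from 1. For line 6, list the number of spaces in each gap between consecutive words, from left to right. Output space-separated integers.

Line 1: ['vector'] (min_width=6, slack=6)
Line 2: ['string', 'top'] (min_width=10, slack=2)
Line 3: ['bread'] (min_width=5, slack=7)
Line 4: ['capture'] (min_width=7, slack=5)
Line 5: ['telescope'] (min_width=9, slack=3)
Line 6: ['silver', 'my'] (min_width=9, slack=3)
Line 7: ['bird', 'diamond'] (min_width=12, slack=0)

Answer: 4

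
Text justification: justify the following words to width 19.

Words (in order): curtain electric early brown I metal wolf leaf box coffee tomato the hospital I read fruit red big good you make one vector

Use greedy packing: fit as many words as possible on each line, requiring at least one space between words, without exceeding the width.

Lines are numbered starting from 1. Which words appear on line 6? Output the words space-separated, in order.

Line 1: ['curtain', 'electric'] (min_width=16, slack=3)
Line 2: ['early', 'brown', 'I', 'metal'] (min_width=19, slack=0)
Line 3: ['wolf', 'leaf', 'box'] (min_width=13, slack=6)
Line 4: ['coffee', 'tomato', 'the'] (min_width=17, slack=2)
Line 5: ['hospital', 'I', 'read'] (min_width=15, slack=4)
Line 6: ['fruit', 'red', 'big', 'good'] (min_width=18, slack=1)
Line 7: ['you', 'make', 'one', 'vector'] (min_width=19, slack=0)

Answer: fruit red big good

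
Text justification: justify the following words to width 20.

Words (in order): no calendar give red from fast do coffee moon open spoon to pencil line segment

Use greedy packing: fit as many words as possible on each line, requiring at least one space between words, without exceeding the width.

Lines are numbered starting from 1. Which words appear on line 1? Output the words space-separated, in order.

Answer: no calendar give red

Derivation:
Line 1: ['no', 'calendar', 'give', 'red'] (min_width=20, slack=0)
Line 2: ['from', 'fast', 'do', 'coffee'] (min_width=19, slack=1)
Line 3: ['moon', 'open', 'spoon', 'to'] (min_width=18, slack=2)
Line 4: ['pencil', 'line', 'segment'] (min_width=19, slack=1)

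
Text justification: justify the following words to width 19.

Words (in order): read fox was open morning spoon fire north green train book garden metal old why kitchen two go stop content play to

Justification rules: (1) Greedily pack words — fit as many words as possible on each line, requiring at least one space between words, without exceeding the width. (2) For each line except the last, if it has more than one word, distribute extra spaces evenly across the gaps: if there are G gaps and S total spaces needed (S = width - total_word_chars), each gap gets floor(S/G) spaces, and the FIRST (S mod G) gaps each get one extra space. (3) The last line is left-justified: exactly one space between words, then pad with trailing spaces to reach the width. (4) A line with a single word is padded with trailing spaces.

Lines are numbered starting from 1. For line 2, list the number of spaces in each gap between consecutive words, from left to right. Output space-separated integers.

Line 1: ['read', 'fox', 'was', 'open'] (min_width=17, slack=2)
Line 2: ['morning', 'spoon', 'fire'] (min_width=18, slack=1)
Line 3: ['north', 'green', 'train'] (min_width=17, slack=2)
Line 4: ['book', 'garden', 'metal'] (min_width=17, slack=2)
Line 5: ['old', 'why', 'kitchen', 'two'] (min_width=19, slack=0)
Line 6: ['go', 'stop', 'content'] (min_width=15, slack=4)
Line 7: ['play', 'to'] (min_width=7, slack=12)

Answer: 2 1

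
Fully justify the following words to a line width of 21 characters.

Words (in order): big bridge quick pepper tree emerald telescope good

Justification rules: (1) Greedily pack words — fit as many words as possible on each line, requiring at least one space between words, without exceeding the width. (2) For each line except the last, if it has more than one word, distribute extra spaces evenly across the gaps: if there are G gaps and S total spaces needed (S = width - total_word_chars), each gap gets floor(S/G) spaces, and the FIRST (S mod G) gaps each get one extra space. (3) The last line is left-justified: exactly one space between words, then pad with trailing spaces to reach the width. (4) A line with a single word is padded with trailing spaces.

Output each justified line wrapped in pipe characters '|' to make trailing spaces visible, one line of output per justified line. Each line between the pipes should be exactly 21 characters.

Line 1: ['big', 'bridge', 'quick'] (min_width=16, slack=5)
Line 2: ['pepper', 'tree', 'emerald'] (min_width=19, slack=2)
Line 3: ['telescope', 'good'] (min_width=14, slack=7)

Answer: |big    bridge   quick|
|pepper  tree  emerald|
|telescope good       |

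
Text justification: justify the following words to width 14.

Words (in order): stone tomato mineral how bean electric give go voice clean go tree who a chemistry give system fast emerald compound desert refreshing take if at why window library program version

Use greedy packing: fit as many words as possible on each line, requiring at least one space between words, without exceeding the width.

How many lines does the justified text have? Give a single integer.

Line 1: ['stone', 'tomato'] (min_width=12, slack=2)
Line 2: ['mineral', 'how'] (min_width=11, slack=3)
Line 3: ['bean', 'electric'] (min_width=13, slack=1)
Line 4: ['give', 'go', 'voice'] (min_width=13, slack=1)
Line 5: ['clean', 'go', 'tree'] (min_width=13, slack=1)
Line 6: ['who', 'a'] (min_width=5, slack=9)
Line 7: ['chemistry', 'give'] (min_width=14, slack=0)
Line 8: ['system', 'fast'] (min_width=11, slack=3)
Line 9: ['emerald'] (min_width=7, slack=7)
Line 10: ['compound'] (min_width=8, slack=6)
Line 11: ['desert'] (min_width=6, slack=8)
Line 12: ['refreshing'] (min_width=10, slack=4)
Line 13: ['take', 'if', 'at', 'why'] (min_width=14, slack=0)
Line 14: ['window', 'library'] (min_width=14, slack=0)
Line 15: ['program'] (min_width=7, slack=7)
Line 16: ['version'] (min_width=7, slack=7)
Total lines: 16

Answer: 16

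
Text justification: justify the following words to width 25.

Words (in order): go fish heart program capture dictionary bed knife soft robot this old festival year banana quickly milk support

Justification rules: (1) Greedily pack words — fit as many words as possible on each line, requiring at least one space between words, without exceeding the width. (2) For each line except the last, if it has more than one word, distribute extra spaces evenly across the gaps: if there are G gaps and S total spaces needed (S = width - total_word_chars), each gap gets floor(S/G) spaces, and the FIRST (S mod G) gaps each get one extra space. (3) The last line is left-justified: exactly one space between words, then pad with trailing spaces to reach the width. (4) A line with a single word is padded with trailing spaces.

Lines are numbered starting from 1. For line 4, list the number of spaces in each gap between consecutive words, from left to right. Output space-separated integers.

Line 1: ['go', 'fish', 'heart', 'program'] (min_width=21, slack=4)
Line 2: ['capture', 'dictionary', 'bed'] (min_width=22, slack=3)
Line 3: ['knife', 'soft', 'robot', 'this', 'old'] (min_width=25, slack=0)
Line 4: ['festival', 'year', 'banana'] (min_width=20, slack=5)
Line 5: ['quickly', 'milk', 'support'] (min_width=20, slack=5)

Answer: 4 3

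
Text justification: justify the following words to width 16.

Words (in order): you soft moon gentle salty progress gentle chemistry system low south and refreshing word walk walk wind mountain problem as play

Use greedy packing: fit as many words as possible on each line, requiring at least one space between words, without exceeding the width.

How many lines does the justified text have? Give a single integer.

Answer: 9

Derivation:
Line 1: ['you', 'soft', 'moon'] (min_width=13, slack=3)
Line 2: ['gentle', 'salty'] (min_width=12, slack=4)
Line 3: ['progress', 'gentle'] (min_width=15, slack=1)
Line 4: ['chemistry', 'system'] (min_width=16, slack=0)
Line 5: ['low', 'south', 'and'] (min_width=13, slack=3)
Line 6: ['refreshing', 'word'] (min_width=15, slack=1)
Line 7: ['walk', 'walk', 'wind'] (min_width=14, slack=2)
Line 8: ['mountain', 'problem'] (min_width=16, slack=0)
Line 9: ['as', 'play'] (min_width=7, slack=9)
Total lines: 9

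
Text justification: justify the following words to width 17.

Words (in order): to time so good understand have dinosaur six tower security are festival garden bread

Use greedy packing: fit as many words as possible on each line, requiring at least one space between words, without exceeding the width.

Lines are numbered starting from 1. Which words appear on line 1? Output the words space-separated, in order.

Answer: to time so good

Derivation:
Line 1: ['to', 'time', 'so', 'good'] (min_width=15, slack=2)
Line 2: ['understand', 'have'] (min_width=15, slack=2)
Line 3: ['dinosaur', 'six'] (min_width=12, slack=5)
Line 4: ['tower', 'security'] (min_width=14, slack=3)
Line 5: ['are', 'festival'] (min_width=12, slack=5)
Line 6: ['garden', 'bread'] (min_width=12, slack=5)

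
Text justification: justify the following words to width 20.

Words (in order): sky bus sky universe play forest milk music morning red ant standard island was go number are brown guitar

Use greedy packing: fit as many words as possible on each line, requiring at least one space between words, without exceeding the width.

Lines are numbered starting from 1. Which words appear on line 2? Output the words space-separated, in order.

Answer: play forest milk

Derivation:
Line 1: ['sky', 'bus', 'sky', 'universe'] (min_width=20, slack=0)
Line 2: ['play', 'forest', 'milk'] (min_width=16, slack=4)
Line 3: ['music', 'morning', 'red'] (min_width=17, slack=3)
Line 4: ['ant', 'standard', 'island'] (min_width=19, slack=1)
Line 5: ['was', 'go', 'number', 'are'] (min_width=17, slack=3)
Line 6: ['brown', 'guitar'] (min_width=12, slack=8)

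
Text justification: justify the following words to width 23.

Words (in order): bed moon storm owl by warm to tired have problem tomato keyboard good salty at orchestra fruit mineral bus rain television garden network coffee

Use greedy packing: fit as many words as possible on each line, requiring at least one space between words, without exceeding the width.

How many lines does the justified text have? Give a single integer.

Line 1: ['bed', 'moon', 'storm', 'owl', 'by'] (min_width=21, slack=2)
Line 2: ['warm', 'to', 'tired', 'have'] (min_width=18, slack=5)
Line 3: ['problem', 'tomato', 'keyboard'] (min_width=23, slack=0)
Line 4: ['good', 'salty', 'at', 'orchestra'] (min_width=23, slack=0)
Line 5: ['fruit', 'mineral', 'bus', 'rain'] (min_width=22, slack=1)
Line 6: ['television', 'garden'] (min_width=17, slack=6)
Line 7: ['network', 'coffee'] (min_width=14, slack=9)
Total lines: 7

Answer: 7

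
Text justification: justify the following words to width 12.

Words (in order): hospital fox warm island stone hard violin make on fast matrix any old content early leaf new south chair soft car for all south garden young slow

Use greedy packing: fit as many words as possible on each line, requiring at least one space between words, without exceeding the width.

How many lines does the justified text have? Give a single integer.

Answer: 13

Derivation:
Line 1: ['hospital', 'fox'] (min_width=12, slack=0)
Line 2: ['warm', 'island'] (min_width=11, slack=1)
Line 3: ['stone', 'hard'] (min_width=10, slack=2)
Line 4: ['violin', 'make'] (min_width=11, slack=1)
Line 5: ['on', 'fast'] (min_width=7, slack=5)
Line 6: ['matrix', 'any'] (min_width=10, slack=2)
Line 7: ['old', 'content'] (min_width=11, slack=1)
Line 8: ['early', 'leaf'] (min_width=10, slack=2)
Line 9: ['new', 'south'] (min_width=9, slack=3)
Line 10: ['chair', 'soft'] (min_width=10, slack=2)
Line 11: ['car', 'for', 'all'] (min_width=11, slack=1)
Line 12: ['south', 'garden'] (min_width=12, slack=0)
Line 13: ['young', 'slow'] (min_width=10, slack=2)
Total lines: 13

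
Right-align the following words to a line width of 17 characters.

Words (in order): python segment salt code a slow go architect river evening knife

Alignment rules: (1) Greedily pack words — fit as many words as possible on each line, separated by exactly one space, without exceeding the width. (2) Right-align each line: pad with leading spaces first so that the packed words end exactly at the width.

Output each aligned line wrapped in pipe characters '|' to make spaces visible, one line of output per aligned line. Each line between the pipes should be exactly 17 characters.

Answer: |   python segment|
| salt code a slow|
|     go architect|
|    river evening|
|            knife|

Derivation:
Line 1: ['python', 'segment'] (min_width=14, slack=3)
Line 2: ['salt', 'code', 'a', 'slow'] (min_width=16, slack=1)
Line 3: ['go', 'architect'] (min_width=12, slack=5)
Line 4: ['river', 'evening'] (min_width=13, slack=4)
Line 5: ['knife'] (min_width=5, slack=12)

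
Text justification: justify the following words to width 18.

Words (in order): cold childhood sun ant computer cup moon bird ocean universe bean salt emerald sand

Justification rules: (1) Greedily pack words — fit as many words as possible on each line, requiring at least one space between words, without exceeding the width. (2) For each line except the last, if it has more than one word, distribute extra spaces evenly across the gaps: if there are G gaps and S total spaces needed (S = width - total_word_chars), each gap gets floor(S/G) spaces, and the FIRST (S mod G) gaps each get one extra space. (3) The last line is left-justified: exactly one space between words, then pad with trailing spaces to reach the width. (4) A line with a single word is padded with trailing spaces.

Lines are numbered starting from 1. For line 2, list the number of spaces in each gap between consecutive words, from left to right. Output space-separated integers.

Answer: 2 2

Derivation:
Line 1: ['cold', 'childhood', 'sun'] (min_width=18, slack=0)
Line 2: ['ant', 'computer', 'cup'] (min_width=16, slack=2)
Line 3: ['moon', 'bird', 'ocean'] (min_width=15, slack=3)
Line 4: ['universe', 'bean', 'salt'] (min_width=18, slack=0)
Line 5: ['emerald', 'sand'] (min_width=12, slack=6)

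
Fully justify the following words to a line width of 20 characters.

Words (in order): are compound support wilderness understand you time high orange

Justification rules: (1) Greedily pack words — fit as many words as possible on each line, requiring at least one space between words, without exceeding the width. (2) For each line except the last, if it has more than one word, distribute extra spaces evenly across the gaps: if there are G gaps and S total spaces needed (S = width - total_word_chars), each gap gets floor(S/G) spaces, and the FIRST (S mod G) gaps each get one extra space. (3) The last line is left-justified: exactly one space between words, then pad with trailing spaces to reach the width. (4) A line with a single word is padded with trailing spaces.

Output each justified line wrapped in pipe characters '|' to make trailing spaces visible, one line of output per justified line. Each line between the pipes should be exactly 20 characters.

Answer: |are compound support|
|wilderness          |
|understand  you time|
|high orange         |

Derivation:
Line 1: ['are', 'compound', 'support'] (min_width=20, slack=0)
Line 2: ['wilderness'] (min_width=10, slack=10)
Line 3: ['understand', 'you', 'time'] (min_width=19, slack=1)
Line 4: ['high', 'orange'] (min_width=11, slack=9)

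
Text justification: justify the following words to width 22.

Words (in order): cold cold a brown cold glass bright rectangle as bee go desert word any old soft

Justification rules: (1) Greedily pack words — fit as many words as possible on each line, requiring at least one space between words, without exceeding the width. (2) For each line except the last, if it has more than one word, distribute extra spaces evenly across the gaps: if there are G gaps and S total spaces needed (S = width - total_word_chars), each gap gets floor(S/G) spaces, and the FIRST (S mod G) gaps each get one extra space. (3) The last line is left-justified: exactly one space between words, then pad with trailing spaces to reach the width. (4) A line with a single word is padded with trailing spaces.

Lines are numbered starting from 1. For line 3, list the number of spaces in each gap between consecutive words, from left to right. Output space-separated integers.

Answer: 2 1 1 1

Derivation:
Line 1: ['cold', 'cold', 'a', 'brown', 'cold'] (min_width=22, slack=0)
Line 2: ['glass', 'bright', 'rectangle'] (min_width=22, slack=0)
Line 3: ['as', 'bee', 'go', 'desert', 'word'] (min_width=21, slack=1)
Line 4: ['any', 'old', 'soft'] (min_width=12, slack=10)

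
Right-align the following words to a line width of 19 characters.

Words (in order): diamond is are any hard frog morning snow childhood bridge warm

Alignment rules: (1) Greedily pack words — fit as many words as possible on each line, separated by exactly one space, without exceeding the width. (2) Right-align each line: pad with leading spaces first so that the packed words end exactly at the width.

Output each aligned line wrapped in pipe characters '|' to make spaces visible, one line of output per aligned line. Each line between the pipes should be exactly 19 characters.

Line 1: ['diamond', 'is', 'are', 'any'] (min_width=18, slack=1)
Line 2: ['hard', 'frog', 'morning'] (min_width=17, slack=2)
Line 3: ['snow', 'childhood'] (min_width=14, slack=5)
Line 4: ['bridge', 'warm'] (min_width=11, slack=8)

Answer: | diamond is are any|
|  hard frog morning|
|     snow childhood|
|        bridge warm|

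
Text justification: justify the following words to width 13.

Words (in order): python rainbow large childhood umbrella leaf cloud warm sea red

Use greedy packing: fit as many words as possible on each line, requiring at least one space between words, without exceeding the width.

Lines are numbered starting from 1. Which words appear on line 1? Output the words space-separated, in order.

Line 1: ['python'] (min_width=6, slack=7)
Line 2: ['rainbow', 'large'] (min_width=13, slack=0)
Line 3: ['childhood'] (min_width=9, slack=4)
Line 4: ['umbrella', 'leaf'] (min_width=13, slack=0)
Line 5: ['cloud', 'warm'] (min_width=10, slack=3)
Line 6: ['sea', 'red'] (min_width=7, slack=6)

Answer: python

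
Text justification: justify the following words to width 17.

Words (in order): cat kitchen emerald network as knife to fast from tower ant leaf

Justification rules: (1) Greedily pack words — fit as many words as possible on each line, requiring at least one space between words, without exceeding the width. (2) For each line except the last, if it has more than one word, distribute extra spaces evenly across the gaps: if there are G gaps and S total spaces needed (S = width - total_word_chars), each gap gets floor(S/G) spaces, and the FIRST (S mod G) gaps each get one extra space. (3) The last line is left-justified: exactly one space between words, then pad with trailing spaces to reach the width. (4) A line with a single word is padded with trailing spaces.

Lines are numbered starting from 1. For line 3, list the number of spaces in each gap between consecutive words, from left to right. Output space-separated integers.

Line 1: ['cat', 'kitchen'] (min_width=11, slack=6)
Line 2: ['emerald', 'network'] (min_width=15, slack=2)
Line 3: ['as', 'knife', 'to', 'fast'] (min_width=16, slack=1)
Line 4: ['from', 'tower', 'ant'] (min_width=14, slack=3)
Line 5: ['leaf'] (min_width=4, slack=13)

Answer: 2 1 1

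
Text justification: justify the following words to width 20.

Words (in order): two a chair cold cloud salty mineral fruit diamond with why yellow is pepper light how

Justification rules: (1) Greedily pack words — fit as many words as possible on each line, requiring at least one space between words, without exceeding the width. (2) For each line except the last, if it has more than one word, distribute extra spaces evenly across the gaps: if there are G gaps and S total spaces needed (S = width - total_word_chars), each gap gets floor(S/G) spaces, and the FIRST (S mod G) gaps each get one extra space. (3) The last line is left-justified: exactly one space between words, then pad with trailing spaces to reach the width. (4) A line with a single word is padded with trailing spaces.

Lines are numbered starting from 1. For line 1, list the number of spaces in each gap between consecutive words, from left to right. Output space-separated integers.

Answer: 3 2 2

Derivation:
Line 1: ['two', 'a', 'chair', 'cold'] (min_width=16, slack=4)
Line 2: ['cloud', 'salty', 'mineral'] (min_width=19, slack=1)
Line 3: ['fruit', 'diamond', 'with'] (min_width=18, slack=2)
Line 4: ['why', 'yellow', 'is', 'pepper'] (min_width=20, slack=0)
Line 5: ['light', 'how'] (min_width=9, slack=11)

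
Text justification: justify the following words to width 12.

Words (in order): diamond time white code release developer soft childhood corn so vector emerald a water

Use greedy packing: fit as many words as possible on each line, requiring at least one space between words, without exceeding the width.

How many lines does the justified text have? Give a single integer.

Line 1: ['diamond', 'time'] (min_width=12, slack=0)
Line 2: ['white', 'code'] (min_width=10, slack=2)
Line 3: ['release'] (min_width=7, slack=5)
Line 4: ['developer'] (min_width=9, slack=3)
Line 5: ['soft'] (min_width=4, slack=8)
Line 6: ['childhood'] (min_width=9, slack=3)
Line 7: ['corn', 'so'] (min_width=7, slack=5)
Line 8: ['vector'] (min_width=6, slack=6)
Line 9: ['emerald', 'a'] (min_width=9, slack=3)
Line 10: ['water'] (min_width=5, slack=7)
Total lines: 10

Answer: 10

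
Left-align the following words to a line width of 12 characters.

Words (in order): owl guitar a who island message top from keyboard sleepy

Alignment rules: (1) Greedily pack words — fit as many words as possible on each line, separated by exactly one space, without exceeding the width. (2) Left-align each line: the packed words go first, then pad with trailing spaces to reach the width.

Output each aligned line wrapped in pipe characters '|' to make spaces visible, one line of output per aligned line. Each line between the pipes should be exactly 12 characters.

Line 1: ['owl', 'guitar', 'a'] (min_width=12, slack=0)
Line 2: ['who', 'island'] (min_width=10, slack=2)
Line 3: ['message', 'top'] (min_width=11, slack=1)
Line 4: ['from'] (min_width=4, slack=8)
Line 5: ['keyboard'] (min_width=8, slack=4)
Line 6: ['sleepy'] (min_width=6, slack=6)

Answer: |owl guitar a|
|who island  |
|message top |
|from        |
|keyboard    |
|sleepy      |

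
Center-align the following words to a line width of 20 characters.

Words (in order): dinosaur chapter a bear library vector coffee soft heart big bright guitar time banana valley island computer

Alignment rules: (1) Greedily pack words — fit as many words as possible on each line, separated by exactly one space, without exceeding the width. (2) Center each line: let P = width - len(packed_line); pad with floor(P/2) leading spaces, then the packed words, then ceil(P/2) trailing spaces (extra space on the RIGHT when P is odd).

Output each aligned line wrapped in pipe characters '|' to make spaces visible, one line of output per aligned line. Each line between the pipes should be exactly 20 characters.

Answer: | dinosaur chapter a |
|bear library vector |
| coffee soft heart  |
| big bright guitar  |
| time banana valley |
|  island computer   |

Derivation:
Line 1: ['dinosaur', 'chapter', 'a'] (min_width=18, slack=2)
Line 2: ['bear', 'library', 'vector'] (min_width=19, slack=1)
Line 3: ['coffee', 'soft', 'heart'] (min_width=17, slack=3)
Line 4: ['big', 'bright', 'guitar'] (min_width=17, slack=3)
Line 5: ['time', 'banana', 'valley'] (min_width=18, slack=2)
Line 6: ['island', 'computer'] (min_width=15, slack=5)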